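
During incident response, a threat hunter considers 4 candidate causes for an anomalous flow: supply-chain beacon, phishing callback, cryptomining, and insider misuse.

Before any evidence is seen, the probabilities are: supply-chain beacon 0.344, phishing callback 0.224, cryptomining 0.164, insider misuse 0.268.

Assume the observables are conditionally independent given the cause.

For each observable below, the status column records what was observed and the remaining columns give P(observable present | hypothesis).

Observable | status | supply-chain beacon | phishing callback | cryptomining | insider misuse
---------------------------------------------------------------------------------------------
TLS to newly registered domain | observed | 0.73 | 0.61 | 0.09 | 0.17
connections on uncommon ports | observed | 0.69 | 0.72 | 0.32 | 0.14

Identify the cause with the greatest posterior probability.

supply-chain beacon

For each hypothesis, the unnormalized posterior weight is prior × product of the observable likelihoods:
  supply-chain beacon: 0.344 × 0.73 × 0.69 = 0.17327
  phishing callback: 0.224 × 0.61 × 0.72 = 0.098381
  cryptomining: 0.164 × 0.09 × 0.32 = 0.0047232
  insider misuse: 0.268 × 0.17 × 0.14 = 0.0063784
Normalizing constant Z = 0.17327 + 0.098381 + 0.0047232 + 0.0063784 = 0.28276.
P(supply-chain beacon | evidence) ≈ 0.17327 / 0.28276 ≈ 0.613
P(phishing callback | evidence) ≈ 0.098381 / 0.28276 ≈ 0.348
P(cryptomining | evidence) ≈ 0.0047232 / 0.28276 ≈ 0.017
P(insider misuse | evidence) ≈ 0.0063784 / 0.28276 ≈ 0.023
The largest is 0.613, so supply-chain beacon is most probable.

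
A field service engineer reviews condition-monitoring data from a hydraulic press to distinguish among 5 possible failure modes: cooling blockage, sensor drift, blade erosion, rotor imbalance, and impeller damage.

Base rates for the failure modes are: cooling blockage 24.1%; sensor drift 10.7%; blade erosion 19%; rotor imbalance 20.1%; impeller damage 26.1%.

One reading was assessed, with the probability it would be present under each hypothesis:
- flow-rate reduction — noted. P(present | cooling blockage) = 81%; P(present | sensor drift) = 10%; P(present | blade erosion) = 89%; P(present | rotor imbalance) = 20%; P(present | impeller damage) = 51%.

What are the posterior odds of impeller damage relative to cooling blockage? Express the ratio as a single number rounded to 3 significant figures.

Posterior odds equal prior odds times the likelihood ratio; only the two competing hypotheses matter.
  impeller damage: 0.261 × 0.51 = 0.13311
  cooling blockage: 0.241 × 0.81 = 0.19521
Posterior odds = 0.13311 / 0.19521 ≈ 0.682.

0.682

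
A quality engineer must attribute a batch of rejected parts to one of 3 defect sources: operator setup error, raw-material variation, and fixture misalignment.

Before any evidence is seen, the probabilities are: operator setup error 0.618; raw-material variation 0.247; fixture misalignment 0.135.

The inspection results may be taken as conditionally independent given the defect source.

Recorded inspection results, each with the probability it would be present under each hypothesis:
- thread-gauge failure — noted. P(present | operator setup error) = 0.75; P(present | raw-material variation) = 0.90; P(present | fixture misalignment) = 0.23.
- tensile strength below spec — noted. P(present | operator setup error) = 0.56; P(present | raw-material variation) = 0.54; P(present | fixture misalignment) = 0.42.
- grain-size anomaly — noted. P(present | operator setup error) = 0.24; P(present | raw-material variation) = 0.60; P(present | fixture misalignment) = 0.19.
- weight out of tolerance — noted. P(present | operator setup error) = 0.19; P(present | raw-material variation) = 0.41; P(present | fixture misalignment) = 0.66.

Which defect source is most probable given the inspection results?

By Bayes' rule with conditional independence, the unnormalized weight for each hypothesis is prior × ∏ likelihoods:
  operator setup error: 0.618 × 0.75 × 0.56 × 0.24 × 0.19 = 0.011836
  raw-material variation: 0.247 × 0.90 × 0.54 × 0.60 × 0.41 = 0.02953
  fixture misalignment: 0.135 × 0.23 × 0.42 × 0.19 × 0.66 = 0.0016353
The unnormalized weights sum to 0.043002.
P(operator setup error | evidence) ≈ 0.011836 / 0.043002 ≈ 0.275
P(raw-material variation | evidence) ≈ 0.02953 / 0.043002 ≈ 0.687
P(fixture misalignment | evidence) ≈ 0.0016353 / 0.043002 ≈ 0.038
The largest is 0.687, so raw-material variation is most probable.

raw-material variation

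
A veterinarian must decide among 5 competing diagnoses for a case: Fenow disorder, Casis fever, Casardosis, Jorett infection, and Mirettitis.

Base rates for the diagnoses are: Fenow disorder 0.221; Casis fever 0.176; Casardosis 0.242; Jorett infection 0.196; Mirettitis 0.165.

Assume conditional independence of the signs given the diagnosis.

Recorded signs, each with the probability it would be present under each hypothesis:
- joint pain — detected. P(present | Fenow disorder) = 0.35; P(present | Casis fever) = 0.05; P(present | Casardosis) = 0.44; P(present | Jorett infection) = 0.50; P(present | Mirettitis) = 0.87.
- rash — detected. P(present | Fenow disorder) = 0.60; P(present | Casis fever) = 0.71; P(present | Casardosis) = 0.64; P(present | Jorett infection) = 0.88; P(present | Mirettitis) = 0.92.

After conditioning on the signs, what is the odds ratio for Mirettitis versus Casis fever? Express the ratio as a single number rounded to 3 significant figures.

21.1

Unnormalized posterior weight (prior times the sign likelihoods) for each of the two hypotheses:
  Mirettitis: 0.165 × 0.87 × 0.92 = 0.13207
  Casis fever: 0.176 × 0.05 × 0.71 = 0.006248
Odds(Mirettitis : Casis fever) = 0.13207 / 0.006248 ≈ 21.1.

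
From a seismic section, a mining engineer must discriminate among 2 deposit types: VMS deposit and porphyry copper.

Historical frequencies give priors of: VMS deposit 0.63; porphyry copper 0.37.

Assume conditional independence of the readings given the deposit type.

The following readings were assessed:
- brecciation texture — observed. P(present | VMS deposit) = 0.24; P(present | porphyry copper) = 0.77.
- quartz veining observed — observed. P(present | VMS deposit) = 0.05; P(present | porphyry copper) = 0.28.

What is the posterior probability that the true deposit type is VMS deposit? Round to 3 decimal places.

0.087

By Bayes' rule with conditional independence, the unnormalized weight for each hypothesis is prior × ∏ likelihoods:
  VMS deposit: 0.63 × 0.24 × 0.05 = 0.00756
  porphyry copper: 0.37 × 0.77 × 0.28 = 0.079772
Normalizing constant Z = 0.00756 + 0.079772 = 0.087332.
P(VMS deposit | evidence) = 0.00756 / 0.087332 ≈ 0.087.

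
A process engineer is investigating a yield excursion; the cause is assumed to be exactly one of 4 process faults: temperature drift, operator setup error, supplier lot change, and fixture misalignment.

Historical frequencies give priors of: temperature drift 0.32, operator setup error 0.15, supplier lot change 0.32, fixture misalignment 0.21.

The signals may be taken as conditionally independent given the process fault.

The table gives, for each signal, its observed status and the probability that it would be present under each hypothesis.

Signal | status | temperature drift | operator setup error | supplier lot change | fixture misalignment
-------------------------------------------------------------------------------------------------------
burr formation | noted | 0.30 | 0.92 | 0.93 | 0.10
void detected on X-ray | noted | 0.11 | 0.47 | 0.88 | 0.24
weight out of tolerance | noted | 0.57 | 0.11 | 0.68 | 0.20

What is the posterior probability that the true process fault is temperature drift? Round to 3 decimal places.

For each hypothesis, the unnormalized posterior weight is prior × product of the signal likelihoods:
  temperature drift: 0.32 × 0.30 × 0.11 × 0.57 = 0.0060192
  operator setup error: 0.15 × 0.92 × 0.47 × 0.11 = 0.0071346
  supplier lot change: 0.32 × 0.93 × 0.88 × 0.68 = 0.17808
  fixture misalignment: 0.21 × 0.10 × 0.24 × 0.20 = 0.001008
The unnormalized weights sum to 0.19225.
P(temperature drift | evidence) = 0.0060192 / 0.19225 ≈ 0.031.

0.031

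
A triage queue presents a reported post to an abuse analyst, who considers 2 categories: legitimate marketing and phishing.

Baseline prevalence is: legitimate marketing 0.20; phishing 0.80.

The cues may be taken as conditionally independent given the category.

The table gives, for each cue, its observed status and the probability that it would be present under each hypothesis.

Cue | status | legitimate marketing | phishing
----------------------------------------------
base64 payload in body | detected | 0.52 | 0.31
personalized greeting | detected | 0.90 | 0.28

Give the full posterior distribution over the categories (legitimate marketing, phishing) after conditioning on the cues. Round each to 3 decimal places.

Multiply each prior by the joint likelihood of the cue pattern:
  legitimate marketing: 0.20 × 0.52 × 0.90 = 0.0936
  phishing: 0.80 × 0.31 × 0.28 = 0.06944
The unnormalized weights sum to 0.16304.
P(legitimate marketing | evidence) = 0.0936 / 0.16304 ≈ 0.574
P(phishing | evidence) = 0.06944 / 0.16304 ≈ 0.426

0.574, 0.426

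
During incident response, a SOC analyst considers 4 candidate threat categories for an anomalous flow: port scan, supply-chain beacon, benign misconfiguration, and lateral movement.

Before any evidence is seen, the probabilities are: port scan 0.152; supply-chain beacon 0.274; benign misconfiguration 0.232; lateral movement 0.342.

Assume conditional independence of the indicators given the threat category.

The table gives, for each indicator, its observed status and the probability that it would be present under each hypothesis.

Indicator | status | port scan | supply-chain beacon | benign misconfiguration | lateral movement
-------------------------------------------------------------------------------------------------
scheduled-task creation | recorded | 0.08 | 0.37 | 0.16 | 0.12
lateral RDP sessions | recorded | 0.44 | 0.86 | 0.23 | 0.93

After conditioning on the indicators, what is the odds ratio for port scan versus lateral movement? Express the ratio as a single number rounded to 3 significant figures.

Posterior odds equal prior odds times the likelihood ratio; only the two competing hypotheses matter.
  port scan: 0.152 × 0.08 × 0.44 = 0.0053504
  lateral movement: 0.342 × 0.12 × 0.93 = 0.038167
Odds(port scan : lateral movement) = 0.0053504 / 0.038167 ≈ 0.140.

0.140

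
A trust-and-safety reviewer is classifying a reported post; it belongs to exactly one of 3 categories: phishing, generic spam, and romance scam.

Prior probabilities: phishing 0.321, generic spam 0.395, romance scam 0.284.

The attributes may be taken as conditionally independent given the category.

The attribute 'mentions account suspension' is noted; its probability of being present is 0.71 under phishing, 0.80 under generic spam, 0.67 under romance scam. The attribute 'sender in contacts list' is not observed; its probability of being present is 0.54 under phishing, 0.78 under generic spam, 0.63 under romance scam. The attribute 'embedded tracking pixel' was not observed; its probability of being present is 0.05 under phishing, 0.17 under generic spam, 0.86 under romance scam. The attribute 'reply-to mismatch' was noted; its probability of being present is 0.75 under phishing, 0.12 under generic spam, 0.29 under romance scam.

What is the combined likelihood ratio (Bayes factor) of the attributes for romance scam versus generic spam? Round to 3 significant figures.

The Bayes factor is the ratio of the joint likelihoods of the attribute pattern under the two hypotheses (using 1 − P(present | H) for each absent attribute).
  romance scam: 0.67 × (1 − 0.63) × (1 − 0.86) × 0.29 = 0.010065
  generic spam: 0.80 × (1 − 0.78) × (1 − 0.17) × 0.12 = 0.01753
Bayes factor = 0.010065 / 0.01753 ≈ 0.574

0.574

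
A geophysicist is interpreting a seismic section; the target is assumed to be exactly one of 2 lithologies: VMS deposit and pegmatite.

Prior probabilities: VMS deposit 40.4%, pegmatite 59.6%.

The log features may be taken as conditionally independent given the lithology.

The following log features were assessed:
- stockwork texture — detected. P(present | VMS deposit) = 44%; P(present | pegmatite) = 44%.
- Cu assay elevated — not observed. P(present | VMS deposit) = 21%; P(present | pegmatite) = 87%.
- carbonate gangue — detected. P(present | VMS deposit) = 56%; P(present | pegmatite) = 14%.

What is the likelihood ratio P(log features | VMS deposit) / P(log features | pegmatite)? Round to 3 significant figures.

24.3

Joint likelihood of the log feature pattern under each hypothesis (using 1 − P(present | H) for each absent log feature):
  VMS deposit: 0.44 × (1 − 0.21) × 0.56 = 0.19466
  pegmatite: 0.44 × (1 − 0.87) × 0.14 = 0.008008
Bayes factor = 0.19466 / 0.008008 ≈ 24.3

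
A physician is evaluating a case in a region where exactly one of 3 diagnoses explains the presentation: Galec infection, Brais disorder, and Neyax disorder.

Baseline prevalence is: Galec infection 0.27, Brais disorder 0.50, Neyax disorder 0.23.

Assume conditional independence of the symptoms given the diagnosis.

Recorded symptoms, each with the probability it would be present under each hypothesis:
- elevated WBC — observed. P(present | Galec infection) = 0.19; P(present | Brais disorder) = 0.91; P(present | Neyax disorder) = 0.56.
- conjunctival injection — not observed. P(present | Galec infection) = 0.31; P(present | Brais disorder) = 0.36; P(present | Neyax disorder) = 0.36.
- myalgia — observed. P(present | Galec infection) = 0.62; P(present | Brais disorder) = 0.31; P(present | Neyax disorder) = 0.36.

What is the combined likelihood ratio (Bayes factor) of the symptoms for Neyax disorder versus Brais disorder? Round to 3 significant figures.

Take the product of per-symptom likelihoods under each hypothesis (using 1 − P(present | H) for each absent symptom), then divide.
  Neyax disorder: 0.56 × (1 − 0.36) × 0.36 = 0.12902
  Brais disorder: 0.91 × (1 − 0.36) × 0.31 = 0.18054
Bayes factor = 0.12902 / 0.18054 ≈ 0.715

0.715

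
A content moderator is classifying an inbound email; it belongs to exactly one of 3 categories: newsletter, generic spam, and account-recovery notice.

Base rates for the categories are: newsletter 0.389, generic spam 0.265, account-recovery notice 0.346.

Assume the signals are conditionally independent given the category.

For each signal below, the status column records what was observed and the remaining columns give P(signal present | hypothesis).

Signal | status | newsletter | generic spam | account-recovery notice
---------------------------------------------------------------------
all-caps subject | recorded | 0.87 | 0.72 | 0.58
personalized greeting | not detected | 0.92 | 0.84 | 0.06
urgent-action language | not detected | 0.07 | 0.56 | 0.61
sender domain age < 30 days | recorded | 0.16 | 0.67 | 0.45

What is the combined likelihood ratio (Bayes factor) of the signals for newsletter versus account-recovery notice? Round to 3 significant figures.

Joint likelihood of the signal pattern under each hypothesis (using 1 − P(present | H) for each absent signal):
  newsletter: 0.87 × (1 − 0.92) × (1 − 0.07) × 0.16 = 0.010356
  account-recovery notice: 0.58 × (1 − 0.06) × (1 − 0.61) × 0.45 = 0.095683
Bayes factor = 0.010356 / 0.095683 ≈ 0.108

0.108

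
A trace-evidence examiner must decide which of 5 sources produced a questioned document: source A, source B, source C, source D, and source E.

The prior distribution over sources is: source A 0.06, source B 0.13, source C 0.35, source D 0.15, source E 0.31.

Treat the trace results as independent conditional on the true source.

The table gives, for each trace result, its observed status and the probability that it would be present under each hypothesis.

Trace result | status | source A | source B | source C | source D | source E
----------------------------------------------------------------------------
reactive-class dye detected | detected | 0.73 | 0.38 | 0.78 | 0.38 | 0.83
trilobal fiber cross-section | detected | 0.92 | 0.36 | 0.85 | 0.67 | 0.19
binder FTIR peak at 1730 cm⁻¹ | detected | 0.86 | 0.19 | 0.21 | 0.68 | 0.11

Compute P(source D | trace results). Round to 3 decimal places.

0.220

Multiply each prior by the joint likelihood of the trace result pattern:
  source A: 0.06 × 0.73 × 0.92 × 0.86 = 0.034655
  source B: 0.13 × 0.38 × 0.36 × 0.19 = 0.003379
  source C: 0.35 × 0.78 × 0.85 × 0.21 = 0.04873
  source D: 0.15 × 0.38 × 0.67 × 0.68 = 0.025969
  source E: 0.31 × 0.83 × 0.19 × 0.11 = 0.0053776
Marginal likelihood of the evidence = 0.11811.
P(source D | evidence) = 0.025969 / 0.11811 ≈ 0.220.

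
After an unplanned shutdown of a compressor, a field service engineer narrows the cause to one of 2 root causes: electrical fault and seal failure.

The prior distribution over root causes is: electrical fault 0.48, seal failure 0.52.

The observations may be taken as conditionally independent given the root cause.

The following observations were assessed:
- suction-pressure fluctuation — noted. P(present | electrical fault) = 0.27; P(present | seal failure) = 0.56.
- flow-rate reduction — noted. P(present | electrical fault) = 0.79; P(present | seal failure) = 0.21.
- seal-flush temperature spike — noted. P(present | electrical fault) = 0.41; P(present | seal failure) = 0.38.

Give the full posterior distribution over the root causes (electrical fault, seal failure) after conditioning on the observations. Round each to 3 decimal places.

0.644, 0.356

By Bayes' rule with conditional independence, the unnormalized weight for each hypothesis is prior × ∏ likelihoods:
  electrical fault: 0.48 × 0.27 × 0.79 × 0.41 = 0.041977
  seal failure: 0.52 × 0.56 × 0.21 × 0.38 = 0.023238
The unnormalized weights sum to 0.065215.
P(electrical fault | evidence) = 0.041977 / 0.065215 ≈ 0.644
P(seal failure | evidence) = 0.023238 / 0.065215 ≈ 0.356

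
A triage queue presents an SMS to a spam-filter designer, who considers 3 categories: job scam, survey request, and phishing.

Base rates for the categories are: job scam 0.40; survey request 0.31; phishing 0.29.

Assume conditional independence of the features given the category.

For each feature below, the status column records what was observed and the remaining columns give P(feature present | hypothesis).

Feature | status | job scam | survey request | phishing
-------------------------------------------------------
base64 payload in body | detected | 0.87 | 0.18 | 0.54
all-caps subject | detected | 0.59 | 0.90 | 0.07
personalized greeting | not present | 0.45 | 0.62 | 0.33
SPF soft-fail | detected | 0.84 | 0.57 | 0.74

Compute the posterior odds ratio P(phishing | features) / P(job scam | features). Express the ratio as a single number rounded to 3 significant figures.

Unnormalized posterior weight (prior times the feature likelihoods) for each of the two hypotheses (using 1 − P(present | H) for each absent feature):
  phishing: 0.29 × 0.54 × 0.07 × (1 − 0.33) × 0.74 = 0.005435
  job scam: 0.40 × 0.87 × 0.59 × (1 − 0.45) × 0.84 = 0.094858
Odds(phishing : job scam) = 0.005435 / 0.094858 ≈ 0.0573.

0.0573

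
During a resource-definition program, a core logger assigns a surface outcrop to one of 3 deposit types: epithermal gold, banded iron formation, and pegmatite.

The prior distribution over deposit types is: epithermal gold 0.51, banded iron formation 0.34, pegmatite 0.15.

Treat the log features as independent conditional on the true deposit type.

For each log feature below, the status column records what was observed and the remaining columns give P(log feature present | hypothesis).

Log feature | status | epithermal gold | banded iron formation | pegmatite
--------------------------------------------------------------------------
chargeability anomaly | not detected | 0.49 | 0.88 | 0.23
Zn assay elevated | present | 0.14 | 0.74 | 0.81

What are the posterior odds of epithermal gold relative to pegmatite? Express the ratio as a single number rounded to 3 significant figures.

The normalizing constant cancels in an odds ratio, so compute prior × likelihood for the two hypotheses only (using 1 − P(present | H) for each absent log feature):
  epithermal gold: 0.51 × (1 − 0.49) × 0.14 = 0.036414
  pegmatite: 0.15 × (1 − 0.23) × 0.81 = 0.093555
Odds(epithermal gold : pegmatite) = 0.036414 / 0.093555 ≈ 0.389.

0.389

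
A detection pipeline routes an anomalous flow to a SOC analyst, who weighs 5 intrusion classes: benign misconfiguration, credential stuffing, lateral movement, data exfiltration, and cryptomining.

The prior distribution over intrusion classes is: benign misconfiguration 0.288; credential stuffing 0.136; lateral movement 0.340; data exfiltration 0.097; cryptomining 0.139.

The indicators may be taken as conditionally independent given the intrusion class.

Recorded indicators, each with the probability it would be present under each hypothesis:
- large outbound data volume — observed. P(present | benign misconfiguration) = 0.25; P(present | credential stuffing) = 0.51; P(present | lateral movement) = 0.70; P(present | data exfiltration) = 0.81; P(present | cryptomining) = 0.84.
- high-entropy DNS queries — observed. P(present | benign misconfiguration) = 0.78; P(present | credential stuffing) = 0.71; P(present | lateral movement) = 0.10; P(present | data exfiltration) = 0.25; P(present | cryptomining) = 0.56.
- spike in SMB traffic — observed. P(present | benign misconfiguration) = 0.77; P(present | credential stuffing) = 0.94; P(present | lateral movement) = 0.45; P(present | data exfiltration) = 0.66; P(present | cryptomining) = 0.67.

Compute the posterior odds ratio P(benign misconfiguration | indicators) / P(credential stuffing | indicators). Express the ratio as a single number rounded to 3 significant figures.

0.934

The normalizing constant cancels in an odds ratio, so compute prior × likelihood for the two hypotheses only:
  benign misconfiguration: 0.288 × 0.25 × 0.78 × 0.77 = 0.043243
  credential stuffing: 0.136 × 0.51 × 0.71 × 0.94 = 0.046291
Odds(benign misconfiguration : credential stuffing) = 0.043243 / 0.046291 ≈ 0.934.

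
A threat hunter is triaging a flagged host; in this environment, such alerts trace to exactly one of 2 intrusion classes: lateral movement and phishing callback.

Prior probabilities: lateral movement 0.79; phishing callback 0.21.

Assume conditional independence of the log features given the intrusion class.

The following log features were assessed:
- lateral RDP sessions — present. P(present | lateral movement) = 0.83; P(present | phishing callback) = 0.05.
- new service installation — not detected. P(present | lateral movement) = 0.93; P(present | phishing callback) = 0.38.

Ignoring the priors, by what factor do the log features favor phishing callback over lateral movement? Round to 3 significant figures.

Take the product of per-log feature likelihoods under each hypothesis (using 1 − P(present | H) for each absent log feature), then divide.
  phishing callback: 0.05 × (1 − 0.38) = 0.031
  lateral movement: 0.83 × (1 − 0.93) = 0.0581
Bayes factor = 0.031 / 0.0581 ≈ 0.534

0.534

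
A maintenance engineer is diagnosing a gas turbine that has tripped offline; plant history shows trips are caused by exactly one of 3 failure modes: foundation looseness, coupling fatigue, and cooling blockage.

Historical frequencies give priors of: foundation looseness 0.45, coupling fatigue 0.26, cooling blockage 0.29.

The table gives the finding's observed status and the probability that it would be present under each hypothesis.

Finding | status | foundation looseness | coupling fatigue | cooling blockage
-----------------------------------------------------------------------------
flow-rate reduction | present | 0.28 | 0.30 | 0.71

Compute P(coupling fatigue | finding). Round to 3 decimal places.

0.190

Multiply each prior by the likelihood of the finding:
  foundation looseness: 0.45 × 0.28 = 0.126
  coupling fatigue: 0.26 × 0.30 = 0.078
  cooling blockage: 0.29 × 0.71 = 0.2059
The unnormalized weights sum to 0.4099.
P(coupling fatigue | evidence) = 0.078 / 0.4099 ≈ 0.190.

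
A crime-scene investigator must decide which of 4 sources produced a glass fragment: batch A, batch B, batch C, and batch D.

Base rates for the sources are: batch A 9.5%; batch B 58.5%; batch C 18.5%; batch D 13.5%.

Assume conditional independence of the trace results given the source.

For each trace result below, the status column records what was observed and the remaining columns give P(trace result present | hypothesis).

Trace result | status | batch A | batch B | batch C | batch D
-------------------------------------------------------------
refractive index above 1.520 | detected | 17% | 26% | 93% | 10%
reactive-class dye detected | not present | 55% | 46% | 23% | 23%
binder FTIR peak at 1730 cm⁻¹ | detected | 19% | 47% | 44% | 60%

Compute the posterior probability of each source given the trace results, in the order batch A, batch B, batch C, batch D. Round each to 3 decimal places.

Multiply each prior by the joint likelihood of the trace result pattern (using 1 − P(present | H) for each absent trace result):
  batch A: 0.095 × 0.17 × (1 − 0.55) × 0.19 = 0.0013808
  batch B: 0.585 × 0.26 × (1 − 0.46) × 0.47 = 0.038603
  batch C: 0.185 × 0.93 × (1 − 0.23) × 0.44 = 0.058291
  batch D: 0.135 × 0.10 × (1 − 0.23) × 0.60 = 0.006237
Normalizing constant Z = 0.0013808 + 0.038603 + 0.058291 + 0.006237 = 0.10451.
P(batch A | evidence) = 0.0013808 / 0.10451 ≈ 0.013
P(batch B | evidence) = 0.038603 / 0.10451 ≈ 0.369
P(batch C | evidence) = 0.058291 / 0.10451 ≈ 0.558
P(batch D | evidence) = 0.006237 / 0.10451 ≈ 0.060

0.013, 0.369, 0.558, 0.060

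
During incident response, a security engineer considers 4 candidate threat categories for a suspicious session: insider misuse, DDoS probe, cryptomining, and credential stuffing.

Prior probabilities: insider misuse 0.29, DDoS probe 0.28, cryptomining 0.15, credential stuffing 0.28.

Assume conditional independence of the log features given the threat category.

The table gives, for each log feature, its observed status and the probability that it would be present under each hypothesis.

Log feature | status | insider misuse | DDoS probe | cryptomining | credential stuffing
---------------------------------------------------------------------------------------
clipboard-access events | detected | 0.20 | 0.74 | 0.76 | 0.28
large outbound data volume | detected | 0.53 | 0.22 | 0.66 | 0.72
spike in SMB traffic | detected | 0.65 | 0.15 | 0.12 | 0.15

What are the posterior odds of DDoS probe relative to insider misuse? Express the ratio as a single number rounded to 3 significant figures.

0.342

Unnormalized posterior weight (prior times the log feature likelihoods) for each of the two hypotheses:
  DDoS probe: 0.28 × 0.74 × 0.22 × 0.15 = 0.0068376
  insider misuse: 0.29 × 0.20 × 0.53 × 0.65 = 0.019981
Odds(DDoS probe : insider misuse) = 0.0068376 / 0.019981 ≈ 0.342.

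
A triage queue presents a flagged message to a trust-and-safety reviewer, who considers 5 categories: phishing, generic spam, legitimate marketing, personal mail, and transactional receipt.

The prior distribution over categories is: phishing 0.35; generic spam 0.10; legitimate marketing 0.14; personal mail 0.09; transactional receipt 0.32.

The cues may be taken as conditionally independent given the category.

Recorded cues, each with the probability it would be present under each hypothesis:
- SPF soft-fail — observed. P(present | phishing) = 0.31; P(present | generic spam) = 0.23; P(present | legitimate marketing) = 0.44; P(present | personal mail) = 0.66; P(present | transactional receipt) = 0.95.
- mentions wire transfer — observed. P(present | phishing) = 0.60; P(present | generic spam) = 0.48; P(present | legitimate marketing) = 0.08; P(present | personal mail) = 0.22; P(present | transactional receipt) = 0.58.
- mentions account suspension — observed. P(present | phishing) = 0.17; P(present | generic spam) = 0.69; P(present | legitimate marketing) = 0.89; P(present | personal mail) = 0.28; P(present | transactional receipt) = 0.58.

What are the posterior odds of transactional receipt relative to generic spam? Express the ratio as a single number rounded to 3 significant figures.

13.4

Unnormalized posterior weight (prior times the cue likelihoods) for each of the two hypotheses:
  transactional receipt: 0.32 × 0.95 × 0.58 × 0.58 = 0.10227
  generic spam: 0.10 × 0.23 × 0.48 × 0.69 = 0.0076176
Posterior odds = 0.10227 / 0.0076176 ≈ 13.4.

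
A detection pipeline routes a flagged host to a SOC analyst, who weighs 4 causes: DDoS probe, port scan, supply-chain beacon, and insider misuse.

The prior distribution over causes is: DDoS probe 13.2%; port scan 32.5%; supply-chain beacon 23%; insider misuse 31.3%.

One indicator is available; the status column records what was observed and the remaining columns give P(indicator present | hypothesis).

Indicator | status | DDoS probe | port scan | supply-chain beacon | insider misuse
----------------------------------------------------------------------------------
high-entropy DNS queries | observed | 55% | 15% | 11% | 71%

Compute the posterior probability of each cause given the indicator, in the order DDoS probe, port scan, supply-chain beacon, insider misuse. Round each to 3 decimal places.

By Bayes' rule, the unnormalized weight for each hypothesis is prior × likelihood:
  DDoS probe: 0.132 × 0.55 = 0.0726
  port scan: 0.325 × 0.15 = 0.04875
  supply-chain beacon: 0.230 × 0.11 = 0.0253
  insider misuse: 0.313 × 0.71 = 0.22223
Normalizing constant Z = 0.0726 + 0.04875 + 0.0253 + 0.22223 = 0.36888.
P(DDoS probe | evidence) = 0.0726 / 0.36888 ≈ 0.197
P(port scan | evidence) = 0.04875 / 0.36888 ≈ 0.132
P(supply-chain beacon | evidence) = 0.0253 / 0.36888 ≈ 0.069
P(insider misuse | evidence) = 0.22223 / 0.36888 ≈ 0.602

0.197, 0.132, 0.069, 0.602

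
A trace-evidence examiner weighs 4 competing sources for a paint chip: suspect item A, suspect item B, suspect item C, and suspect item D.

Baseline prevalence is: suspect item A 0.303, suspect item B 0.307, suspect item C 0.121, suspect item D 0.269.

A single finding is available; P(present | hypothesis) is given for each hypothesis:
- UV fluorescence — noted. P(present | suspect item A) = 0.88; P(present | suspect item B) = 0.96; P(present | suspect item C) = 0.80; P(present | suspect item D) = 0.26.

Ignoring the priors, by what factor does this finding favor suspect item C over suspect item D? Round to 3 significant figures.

3.08

Likelihood of this finding under each hypothesis:
  suspect item C: 0.8
  suspect item D: 0.26
Bayes factor = 0.8 / 0.26 ≈ 3.08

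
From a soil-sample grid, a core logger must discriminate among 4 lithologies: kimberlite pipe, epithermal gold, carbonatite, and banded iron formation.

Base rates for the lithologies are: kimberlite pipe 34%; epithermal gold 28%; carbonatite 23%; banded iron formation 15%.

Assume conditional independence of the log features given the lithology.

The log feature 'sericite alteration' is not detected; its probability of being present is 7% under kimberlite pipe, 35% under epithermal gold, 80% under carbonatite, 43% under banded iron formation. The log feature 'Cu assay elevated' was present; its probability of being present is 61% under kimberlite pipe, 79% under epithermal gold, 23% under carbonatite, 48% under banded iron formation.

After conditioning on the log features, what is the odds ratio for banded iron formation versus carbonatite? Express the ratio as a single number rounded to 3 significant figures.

3.88

Posterior odds equal prior odds times the likelihood ratio; only the two competing hypotheses matter (using 1 − P(present | H) for each absent log feature).
  banded iron formation: 0.15 × (1 − 0.43) × 0.48 = 0.04104
  carbonatite: 0.23 × (1 − 0.80) × 0.23 = 0.01058
Odds(banded iron formation : carbonatite) = 0.04104 / 0.01058 ≈ 3.88.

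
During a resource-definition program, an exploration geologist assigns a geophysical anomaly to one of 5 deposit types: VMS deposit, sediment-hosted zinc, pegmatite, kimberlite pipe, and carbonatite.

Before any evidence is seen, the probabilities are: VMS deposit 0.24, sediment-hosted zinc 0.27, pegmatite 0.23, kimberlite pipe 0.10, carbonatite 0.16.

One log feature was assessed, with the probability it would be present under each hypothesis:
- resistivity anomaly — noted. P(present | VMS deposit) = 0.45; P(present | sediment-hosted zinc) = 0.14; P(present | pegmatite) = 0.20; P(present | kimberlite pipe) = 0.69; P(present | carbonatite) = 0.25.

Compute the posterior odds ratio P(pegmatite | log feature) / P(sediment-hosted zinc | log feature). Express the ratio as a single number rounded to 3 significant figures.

Posterior odds equal prior odds times the likelihood ratio; only the two competing hypotheses matter.
  pegmatite: 0.23 × 0.20 = 0.046
  sediment-hosted zinc: 0.27 × 0.14 = 0.0378
Odds(pegmatite : sediment-hosted zinc) = 0.046 / 0.0378 ≈ 1.22.

1.22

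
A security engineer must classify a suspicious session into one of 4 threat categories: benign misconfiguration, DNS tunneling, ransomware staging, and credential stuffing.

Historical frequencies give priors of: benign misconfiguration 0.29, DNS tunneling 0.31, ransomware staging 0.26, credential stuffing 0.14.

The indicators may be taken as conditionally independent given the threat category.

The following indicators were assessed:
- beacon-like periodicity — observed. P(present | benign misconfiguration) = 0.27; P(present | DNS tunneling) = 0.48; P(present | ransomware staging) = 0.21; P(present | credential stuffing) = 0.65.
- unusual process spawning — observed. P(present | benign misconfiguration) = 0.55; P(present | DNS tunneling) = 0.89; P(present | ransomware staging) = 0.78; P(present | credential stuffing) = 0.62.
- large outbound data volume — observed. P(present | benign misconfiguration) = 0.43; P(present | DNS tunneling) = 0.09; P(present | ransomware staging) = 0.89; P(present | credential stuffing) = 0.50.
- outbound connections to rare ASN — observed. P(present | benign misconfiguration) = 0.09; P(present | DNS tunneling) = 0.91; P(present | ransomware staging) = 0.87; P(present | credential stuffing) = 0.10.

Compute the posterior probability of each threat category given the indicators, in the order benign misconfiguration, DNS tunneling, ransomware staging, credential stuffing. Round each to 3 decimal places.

Multiply each prior by the joint likelihood of the indicator pattern:
  benign misconfiguration: 0.29 × 0.27 × 0.55 × 0.43 × 0.09 = 0.0016666
  DNS tunneling: 0.31 × 0.48 × 0.89 × 0.09 × 0.91 = 0.010846
  ransomware staging: 0.26 × 0.21 × 0.78 × 0.89 × 0.87 = 0.032976
  credential stuffing: 0.14 × 0.65 × 0.62 × 0.50 × 0.10 = 0.002821
Normalizing constant Z = 0.0016666 + 0.010846 + 0.032976 + 0.002821 = 0.04831.
P(benign misconfiguration | evidence) = 0.0016666 / 0.04831 ≈ 0.034
P(DNS tunneling | evidence) = 0.010846 / 0.04831 ≈ 0.225
P(ransomware staging | evidence) = 0.032976 / 0.04831 ≈ 0.683
P(credential stuffing | evidence) = 0.002821 / 0.04831 ≈ 0.058

0.034, 0.225, 0.683, 0.058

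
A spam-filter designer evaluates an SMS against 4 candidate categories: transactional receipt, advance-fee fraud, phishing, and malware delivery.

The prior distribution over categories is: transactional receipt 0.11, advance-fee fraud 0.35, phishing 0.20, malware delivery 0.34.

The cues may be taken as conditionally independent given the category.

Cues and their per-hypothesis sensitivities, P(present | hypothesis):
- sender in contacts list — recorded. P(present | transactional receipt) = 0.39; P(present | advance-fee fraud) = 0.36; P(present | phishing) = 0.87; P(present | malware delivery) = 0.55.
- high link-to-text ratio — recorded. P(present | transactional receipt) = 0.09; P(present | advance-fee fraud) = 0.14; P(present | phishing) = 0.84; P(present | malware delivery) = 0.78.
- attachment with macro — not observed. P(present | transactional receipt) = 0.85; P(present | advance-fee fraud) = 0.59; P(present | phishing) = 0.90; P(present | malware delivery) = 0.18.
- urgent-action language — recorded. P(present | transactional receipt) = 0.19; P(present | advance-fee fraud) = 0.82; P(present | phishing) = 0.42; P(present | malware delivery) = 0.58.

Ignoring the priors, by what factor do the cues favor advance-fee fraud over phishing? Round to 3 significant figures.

The Bayes factor is the ratio of the joint likelihoods of the cue pattern under the two hypotheses (using 1 − P(present | H) for each absent cue).
  advance-fee fraud: 0.36 × 0.14 × (1 − 0.59) × 0.82 = 0.016944
  phishing: 0.87 × 0.84 × (1 − 0.90) × 0.42 = 0.030694
Bayes factor = 0.016944 / 0.030694 ≈ 0.552

0.552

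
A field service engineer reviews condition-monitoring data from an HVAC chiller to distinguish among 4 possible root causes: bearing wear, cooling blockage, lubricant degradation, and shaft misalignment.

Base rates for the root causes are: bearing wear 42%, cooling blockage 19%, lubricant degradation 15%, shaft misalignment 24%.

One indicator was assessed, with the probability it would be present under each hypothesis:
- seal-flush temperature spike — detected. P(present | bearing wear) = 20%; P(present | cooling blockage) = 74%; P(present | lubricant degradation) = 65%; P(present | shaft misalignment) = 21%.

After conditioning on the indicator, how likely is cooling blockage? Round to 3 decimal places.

Multiply each prior by the likelihood of the indicator:
  bearing wear: 0.42 × 0.20 = 0.084
  cooling blockage: 0.19 × 0.74 = 0.1406
  lubricant degradation: 0.15 × 0.65 = 0.0975
  shaft misalignment: 0.24 × 0.21 = 0.0504
Normalizing constant Z = 0.084 + 0.1406 + 0.0975 + 0.0504 = 0.3725.
P(cooling blockage | evidence) = 0.1406 / 0.3725 ≈ 0.377.

0.377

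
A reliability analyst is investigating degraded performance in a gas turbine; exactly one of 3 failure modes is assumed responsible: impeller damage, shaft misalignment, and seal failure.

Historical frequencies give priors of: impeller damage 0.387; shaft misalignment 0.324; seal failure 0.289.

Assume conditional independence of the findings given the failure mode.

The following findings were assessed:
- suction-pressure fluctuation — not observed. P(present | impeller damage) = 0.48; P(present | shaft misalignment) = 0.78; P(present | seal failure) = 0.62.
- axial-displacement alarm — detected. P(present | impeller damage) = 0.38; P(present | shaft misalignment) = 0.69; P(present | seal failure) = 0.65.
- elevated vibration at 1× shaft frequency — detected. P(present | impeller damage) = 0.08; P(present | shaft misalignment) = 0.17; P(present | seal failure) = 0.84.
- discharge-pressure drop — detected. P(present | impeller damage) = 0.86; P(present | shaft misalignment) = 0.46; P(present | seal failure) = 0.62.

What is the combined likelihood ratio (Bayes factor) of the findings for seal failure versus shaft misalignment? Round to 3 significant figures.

The Bayes factor is the ratio of the joint likelihoods of the evidence pattern under the two hypotheses (using 1 − P(present | H) for each absent finding).
  seal failure: (1 − 0.62) × 0.65 × 0.84 × 0.62 = 0.12864
  shaft misalignment: (1 − 0.78) × 0.69 × 0.17 × 0.46 = 0.011871
Bayes factor = 0.12864 / 0.011871 ≈ 10.8

10.8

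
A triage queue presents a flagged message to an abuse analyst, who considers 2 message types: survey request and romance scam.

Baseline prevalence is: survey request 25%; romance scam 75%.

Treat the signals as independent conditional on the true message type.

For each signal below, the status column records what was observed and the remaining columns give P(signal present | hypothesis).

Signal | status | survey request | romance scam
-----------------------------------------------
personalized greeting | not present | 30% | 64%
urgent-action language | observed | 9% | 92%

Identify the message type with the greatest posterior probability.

romance scam

Multiply each prior by the joint likelihood of the signal pattern (using 1 − P(present | H) for each absent signal):
  survey request: 0.25 × (1 − 0.30) × 0.09 = 0.01575
  romance scam: 0.75 × (1 − 0.64) × 0.92 = 0.2484
Normalizing constant Z = 0.01575 + 0.2484 = 0.26415.
P(survey request | evidence) ≈ 0.01575 / 0.26415 ≈ 0.060
P(romance scam | evidence) ≈ 0.2484 / 0.26415 ≈ 0.940
The largest is 0.940, so romance scam is most probable.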